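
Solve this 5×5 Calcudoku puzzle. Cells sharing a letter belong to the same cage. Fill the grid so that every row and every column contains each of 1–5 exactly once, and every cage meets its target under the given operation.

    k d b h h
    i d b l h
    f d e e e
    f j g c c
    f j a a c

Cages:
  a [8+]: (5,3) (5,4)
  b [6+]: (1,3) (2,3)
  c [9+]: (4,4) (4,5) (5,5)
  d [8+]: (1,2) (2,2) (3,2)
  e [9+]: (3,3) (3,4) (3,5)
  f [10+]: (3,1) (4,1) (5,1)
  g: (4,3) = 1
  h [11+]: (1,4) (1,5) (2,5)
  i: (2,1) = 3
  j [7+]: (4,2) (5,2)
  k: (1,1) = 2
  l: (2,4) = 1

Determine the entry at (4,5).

3

K is a freebie, which forces (1,1) = 2.
Cage i is a single given cell, leaving (2,1) = 3.
Cage l is given, so (2,4) = 1.
Cage g is a single given cell, leaving (4,3) = 1.
Cage b needs two cells with sum 6, leaving (1,3) = 4.
Row 1 now contains 4, which forces (1,4) = 5.
The two cells of cage b must have sum 6, so (2,3) = 2.
Column 4 already has 5; hence (5,4) = 3.
Cage h needs sum 11, so (1,5) = 1.
Cage h has sum 11, leaving (2,5) = 5.
Cage e needs sum 9; hence (3,3) = 3.
5 is placed in column 5, which forces (4,5) = 3.
Row 5 already has 3, leaving (5,3) = 5.
Row 1 now contains 1, so (1,2) = 3.
5 is placed in row 2, which forces (2,2) = 4.
Cage d has sum 8, leaving (3,2) = 1.
Cage j needs two cells with sum 7, which forces (4,2) = 5.
Cage j needs two cells with sum 7; hence (5,2) = 2.
Row 5 now contains 2, which forces (5,5) = 4.
The 3 cells of cage f must have sum 10, leaving (3,1) = 5.
The 3 cells of cage e must have sum 9, leaving (3,4) = 4.
Column 5 already has 4, leaving (3,5) = 2.
Row 4 now contains 5, so (4,1) = 4.
Cage c has sum 9, leaving (4,4) = 2.
4 is placed in row 5, which forces (5,1) = 1.
The full grid is 2 3 4 5 1 / 3 4 2 1 5 / 5 1 3 4 2 / 4 5 1 2 3 / 1 2 5 3 4.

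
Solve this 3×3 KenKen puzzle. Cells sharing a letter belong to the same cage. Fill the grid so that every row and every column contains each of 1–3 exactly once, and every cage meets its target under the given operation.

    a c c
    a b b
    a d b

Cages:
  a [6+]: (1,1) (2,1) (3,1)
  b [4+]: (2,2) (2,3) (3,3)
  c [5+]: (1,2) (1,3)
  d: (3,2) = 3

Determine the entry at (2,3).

2

The 3 cells of cage b must have sum 4, which forces (2,2) = 1.
Cage b has sum 4, which forces (2,3) = 2.
Cage d is given, so (3,2) = 3.
The 3 cells of cage b must have sum 4, leaving (3,3) = 1.
The 3 cells of cage a must have sum 6, so (1,1) = 1.
Column 2 now contains 3; hence (1,2) = 2.
Column 3 already has 2, leaving (1,3) = 3.
Row 2 already has 2, which forces (2,1) = 3.
Row 3 already has 1, which forces (3,1) = 2.
The full grid is 1 2 3 / 3 1 2 / 2 3 1.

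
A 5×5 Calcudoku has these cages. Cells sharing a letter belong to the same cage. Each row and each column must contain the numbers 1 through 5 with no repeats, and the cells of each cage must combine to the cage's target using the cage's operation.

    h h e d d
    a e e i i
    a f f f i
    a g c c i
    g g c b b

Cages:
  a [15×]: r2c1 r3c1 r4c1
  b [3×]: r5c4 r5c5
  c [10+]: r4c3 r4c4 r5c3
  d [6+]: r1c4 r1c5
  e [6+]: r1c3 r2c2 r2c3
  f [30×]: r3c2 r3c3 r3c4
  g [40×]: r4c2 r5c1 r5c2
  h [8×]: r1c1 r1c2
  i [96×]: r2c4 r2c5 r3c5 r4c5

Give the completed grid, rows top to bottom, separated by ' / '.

The 4 cells of cage i must have product 96, so r2c4 = 4.
The only place for 3 in row 1 is r1c3.
Row 2 needs a 5, and only r2c1 is open for it.
Row 2 needs a 3, and only r2c5 is open for it.
Cage b needs two cells with product 3, leaving r5c4 = 3.
Column 5 now contains 3, leaving r5c5 = 1.
Cage f has product 30; hence r3c2 = 3.
Row 3 now contains 3, leaving r3c1 = 1.
Cage a needs product 15, which forces r4c1 = 3.
In row 1, 1 can only go at r1c4, so r1c4 = 1.
Cage d's pair has sum 6, leaving r1c5 = 5.
Cage c needs sum 10, leaving r4c3 = 1.
1 is placed in column 4, which forces r4c4 = 5.
Cage c has sum 10, so r5c3 = 4.
Cage e needs sum 6, so r2c2 = 1.
1 is placed in column 3, leaving r2c3 = 2.
Cage f needs product 30, leaving r3c3 = 5.
5 is placed in column 4; hence r3c4 = 2.
Row 3 already has 2, which forces r3c5 = 4.
Cage g needs product 40; hence r4c2 = 4.
Column 5 now contains 4, so r4c5 = 2.
4 is placed in row 5; hence r5c1 = 2.
The 3 cells of cage g must have product 40; hence r5c2 = 5.
Column 1 already has 2; hence r1c1 = 4.
4 is placed in column 2; hence r1c2 = 2.

4 2 3 1 5 / 5 1 2 4 3 / 1 3 5 2 4 / 3 4 1 5 2 / 2 5 4 3 1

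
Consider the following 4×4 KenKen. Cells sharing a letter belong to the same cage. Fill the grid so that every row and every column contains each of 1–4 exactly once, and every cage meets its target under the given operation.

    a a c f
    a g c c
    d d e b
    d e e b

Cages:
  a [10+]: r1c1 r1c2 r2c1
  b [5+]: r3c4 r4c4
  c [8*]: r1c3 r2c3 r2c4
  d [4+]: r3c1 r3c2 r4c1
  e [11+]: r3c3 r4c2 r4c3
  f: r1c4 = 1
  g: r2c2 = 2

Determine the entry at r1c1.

Cage f is given, leaving r1c4 = 1.
G is a freebie, which forces r2c2 = 2.
Row 2 already has 2; hence r2c4 = 4.
The 3 cells of cage d must have sum 4; hence r3c1 = 2.
The 3 cells of cage d must have sum 4, so r3c2 = 1.
Cage e has sum 11, leaving r3c3 = 4.
Row 3 now contains 2, which forces r3c4 = 3.
Cage d needs sum 4, which forces r4c1 = 1.
Cage e has sum 11, which forces r4c2 = 4.
Cage e has sum 11, leaving r4c3 = 3.
3 is placed in column 4; hence r4c4 = 2.
Column 1 already has 2, which forces r1c1 = 4.
Column 2 now contains 4, which forces r1c2 = 3.
4 is placed in column 3, leaving r1c3 = 2.
Row 2 already has 4, which forces r2c1 = 3.
Row 2 already has 4, so r2c3 = 1.
The full grid is 4 3 2 1 / 3 2 1 4 / 2 1 4 3 / 1 4 3 2.

4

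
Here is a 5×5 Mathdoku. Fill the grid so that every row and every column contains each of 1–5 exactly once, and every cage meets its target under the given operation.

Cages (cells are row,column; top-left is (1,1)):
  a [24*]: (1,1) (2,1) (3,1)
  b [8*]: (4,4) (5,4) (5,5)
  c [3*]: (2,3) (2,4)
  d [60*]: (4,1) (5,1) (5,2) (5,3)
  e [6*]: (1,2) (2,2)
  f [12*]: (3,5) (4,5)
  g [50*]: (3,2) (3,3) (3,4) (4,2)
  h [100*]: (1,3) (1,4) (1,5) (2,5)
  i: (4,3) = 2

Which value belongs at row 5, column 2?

4

Cage h needs product 100, which forces (2,5) = 5.
Cage g has product 50, leaving (4,2) = 5.
Cage i is given, leaving (4,3) = 2.
In row 2, 4 can only go at (2,1), so (2,1) = 4.
The only place for 2 in row 2 is (2,2).
2 is placed in column 2, so (1,2) = 3.
2 is placed in column 2, which forces (3,2) = 1.
The 4 cells of cage g must have product 50, so (3,3) = 5.
Cage g needs product 50, leaving (3,4) = 2.
1 is placed in column 2, leaving (5,2) = 4.
Row 5 already has 4, so (5,4) = 1.
1 is placed in row 5, which forces (5,5) = 2.
3 is placed in row 1, so (1,1) = 2.
Cage h has product 100; hence (1,4) = 5.
Cage c needs two cells with product 3, leaving (2,3) = 1.
1 is placed in column 4; hence (2,4) = 3.
Row 3 now contains 2; hence (3,1) = 3.
Row 3 already has 3, so (3,5) = 4.
The 4 cells of cage d must have product 60, leaving (4,1) = 1.
1 is placed in column 4, leaving (4,4) = 4.
Column 5 already has 4; hence (4,5) = 3.
The 4 cells of cage d must have product 60, so (5,1) = 5.
1 is placed in row 5; hence (5,3) = 3.
Column 3 already has 1; hence (1,3) = 4.
Column 5 already has 4, leaving (1,5) = 1.
Filled in: 2 3 4 5 1 / 4 2 1 3 5 / 3 1 5 2 4 / 1 5 2 4 3 / 5 4 3 1 2.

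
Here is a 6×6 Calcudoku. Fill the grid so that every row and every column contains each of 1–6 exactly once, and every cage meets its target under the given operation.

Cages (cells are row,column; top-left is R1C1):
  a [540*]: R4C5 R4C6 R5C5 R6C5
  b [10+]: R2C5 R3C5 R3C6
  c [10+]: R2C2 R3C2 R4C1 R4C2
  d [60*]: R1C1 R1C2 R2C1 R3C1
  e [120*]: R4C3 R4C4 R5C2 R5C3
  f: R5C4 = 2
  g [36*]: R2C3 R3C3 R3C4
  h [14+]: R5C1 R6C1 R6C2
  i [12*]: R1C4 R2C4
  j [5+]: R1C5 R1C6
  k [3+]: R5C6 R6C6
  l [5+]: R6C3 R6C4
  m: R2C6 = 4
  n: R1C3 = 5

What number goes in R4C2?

1

Cage n is given; hence R1C3 = 5.
Cage m is a single given cell, which forces R2C6 = 4.
Cage a has product 540, so R4C6 = 6.
Cage f is given, which forces R5C4 = 2.
Row 5 now contains 2, so R5C6 = 1.
1 is placed in column 6, leaving R6C6 = 2.
Cage i needs two cells with product 12, which forces R1C4 = 4.
Cage j's pair has sum 5, so R1C5 = 2.
Column 6 now contains 2, which forces R1C6 = 3.
Cage i's pair has product 12, which forces R2C4 = 3.
Column 4 already has 3, so R3C4 = 6.
Column 6 already has 3, which forces R3C6 = 5.
Column 4 already has 4, which forces R6C4 = 1.
Cage d has product 60; hence R2C1 = 5.
The 3 cells of cage b must have sum 10; hence R2C5 = 1.
The 4 cells of cage d must have product 60; hence R3C1 = 2.
Cage b needs sum 10; hence R3C5 = 4.
Column 4 now contains 1, which forces R4C4 = 5.
Row 4 now contains 5; hence R4C5 = 3.
1 is placed in row 6, which forces R6C3 = 4.
The 4 cells of cage e must have product 120; hence R5C2 = 4.
Cage h needs sum 14, which forces R6C2 = 5.
Row 6 already has 5, leaving R6C5 = 6.
Cage h has sum 14, leaving R5C1 = 6.
Row 5 already has 6, which forces R5C3 = 3.
Column 5 now contains 6, which forces R5C5 = 5.
Row 6 already has 6, leaving R6C1 = 3.
Column 1 already has 6, so R1C1 = 1.
The 4 cells of cage d must have product 60; hence R1C2 = 6.
Column 2 already has 6; hence R2C2 = 2.
Cage g needs product 36; hence R2C3 = 6.
Column 3 already has 3, so R3C3 = 1.
Column 1 now contains 1; hence R4C1 = 4.
Column 2 already has 2; hence R4C2 = 1.
The 4 cells of cage e must have product 120, which forces R4C3 = 2.
Row 3 already has 1, which forces R3C2 = 3.
Filled in: 1 6 5 4 2 3 / 5 2 6 3 1 4 / 2 3 1 6 4 5 / 4 1 2 5 3 6 / 6 4 3 2 5 1 / 3 5 4 1 6 2.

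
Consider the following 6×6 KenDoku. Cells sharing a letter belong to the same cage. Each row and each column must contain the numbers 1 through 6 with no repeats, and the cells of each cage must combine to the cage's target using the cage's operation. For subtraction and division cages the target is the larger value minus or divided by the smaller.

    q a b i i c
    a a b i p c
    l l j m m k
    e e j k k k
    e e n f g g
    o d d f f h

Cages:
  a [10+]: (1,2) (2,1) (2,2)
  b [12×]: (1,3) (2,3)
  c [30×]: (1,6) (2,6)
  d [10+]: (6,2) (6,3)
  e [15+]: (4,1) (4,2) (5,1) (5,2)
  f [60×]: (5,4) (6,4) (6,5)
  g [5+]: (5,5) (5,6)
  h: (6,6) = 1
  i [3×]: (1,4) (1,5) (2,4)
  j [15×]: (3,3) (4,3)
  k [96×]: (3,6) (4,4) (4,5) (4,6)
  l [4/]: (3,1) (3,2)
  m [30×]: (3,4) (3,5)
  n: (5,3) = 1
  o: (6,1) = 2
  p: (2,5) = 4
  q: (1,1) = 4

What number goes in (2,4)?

Cage q is given, which forces (1,1) = 4.
The 3 cells of cage i must have product 3, so (1,4) = 3.
The 3 cells of cage i must have product 3, which forces (1,5) = 1.
The 3 cells of cage i must have product 3, leaving (2,4) = 1.
P is a freebie, which forces (2,5) = 4.
Column 1 now contains 4, which forces (3,1) = 1.
1 is placed in row 3; hence (3,2) = 4.
4 is placed in row 3, so (3,6) = 2.
Cage n is a single given cell, so (5,3) = 1.
Cage o is given, leaving (6,1) = 2.
Column 2 already has 4, leaving (6,2) = 6.
6 is placed in row 6, leaving (6,3) = 4.
Row 6 already has 4, which forces (6,4) = 5.
Row 6 now contains 5, leaving (6,5) = 3.
Cage h is a single given cell; hence (6,6) = 1.
Column 4 already has 5, so (3,4) = 6.
Cage m's pair has product 30, leaving (3,5) = 5.
Cage f has product 60; hence (5,4) = 4.
Column 5 now contains 3, which forces (5,5) = 2.
Cage g's pair has sum 5, leaving (5,6) = 3.
5 is placed in row 3, so (3,3) = 3.
The 4 cells of cage e must have sum 15, leaving (4,1) = 3.
Cage e needs sum 15, which forces (4,2) = 1.
Cage j's pair has product 15, so (4,3) = 5.
Column 4 now contains 4, leaving (4,4) = 2.
2 is placed in column 5, which forces (4,5) = 6.
The 4 cells of cage k must have product 96, so (4,6) = 4.
Cage e needs sum 15; hence (5,1) = 6.
3 is placed in row 5, leaving (5,2) = 5.
Column 2 already has 5, so (1,2) = 2.
Row 1 now contains 2, so (1,3) = 6.
Row 1 now contains 6, which forces (1,6) = 5.
Column 1 now contains 3, leaving (2,1) = 5.
The 3 cells of cage a must have sum 10, which forces (2,2) = 3.
Column 3 already has 6, so (2,3) = 2.
5 is placed in column 6; hence (2,6) = 6.
Filled in: 4 2 6 3 1 5 / 5 3 2 1 4 6 / 1 4 3 6 5 2 / 3 1 5 2 6 4 / 6 5 1 4 2 3 / 2 6 4 5 3 1.

1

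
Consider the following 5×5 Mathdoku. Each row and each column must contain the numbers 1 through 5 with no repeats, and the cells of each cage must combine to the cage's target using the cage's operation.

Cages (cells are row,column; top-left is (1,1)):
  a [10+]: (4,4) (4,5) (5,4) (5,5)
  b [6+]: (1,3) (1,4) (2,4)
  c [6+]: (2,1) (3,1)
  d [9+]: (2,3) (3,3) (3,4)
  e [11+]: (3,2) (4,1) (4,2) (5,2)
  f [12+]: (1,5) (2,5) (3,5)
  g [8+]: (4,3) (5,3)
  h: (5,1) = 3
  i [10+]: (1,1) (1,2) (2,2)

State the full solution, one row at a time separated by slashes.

2 5 1 4 3 / 5 3 2 1 4 / 1 2 4 3 5 / 4 1 3 5 2 / 3 4 5 2 1

H is a freebie, so (5,1) = 3.
Row 5 already has 3, leaving (5,3) = 5.
Column 3 now contains 5, so (4,3) = 3.
In column 4, 5 can only go at (4,4), so (4,4) = 5.
Cage a has sum 10, which forces (4,5) = 2.
Cage a needs sum 10, so (5,4) = 2.
The 4 cells of cage a must have sum 10, which forces (5,5) = 1.
Cage e needs sum 11, so (3,2) = 2.
Cage e needs sum 11, so (4,1) = 4.
Cage e has sum 11; hence (4,2) = 1.
1 is placed in row 5, so (5,2) = 4.
The 3 cells of cage i must have sum 10, which forces (1,1) = 2.
Row 1 already has 2, leaving (1,3) = 1.
Column 3 now contains 1, leaving (3,3) = 4.
Row 3 now contains 4, so (3,4) = 3.
Row 3 already has 3; hence (3,5) = 5.
Column 4 now contains 3; hence (1,4) = 4.
4 is placed in row 1, so (1,5) = 3.
Cage c needs two cells with sum 6, leaving (2,1) = 5.
5 is placed in row 2, which forces (2,2) = 3.
4 is placed in column 3; hence (2,3) = 2.
Column 4 now contains 3, so (2,4) = 1.
Column 5 already has 3, so (2,5) = 4.
Row 3 already has 5, which forces (3,1) = 1.
Row 1 now contains 3, which forces (1,2) = 5.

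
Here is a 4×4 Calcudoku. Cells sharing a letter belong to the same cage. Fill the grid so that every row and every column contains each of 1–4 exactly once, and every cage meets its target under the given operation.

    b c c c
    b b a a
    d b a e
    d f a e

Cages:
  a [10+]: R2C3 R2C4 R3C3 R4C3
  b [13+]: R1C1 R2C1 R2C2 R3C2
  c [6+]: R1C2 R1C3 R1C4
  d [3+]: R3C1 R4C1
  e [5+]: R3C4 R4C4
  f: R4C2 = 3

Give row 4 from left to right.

Cage f is given, which forces R4C2 = 3.
The only place for 4 in row 1 is R1C1.
4 is placed in column 1, which forces R2C1 = 3.
Cage a has sum 10, so R3C3 = 3.
Cage c has sum 6; hence R1C4 = 3.
The only place for 1 in column 2 is R1C2.
Row 1 already has 1, so R1C3 = 2.
Cage a needs sum 10, which forces R2C4 = 2.
Row 2 now contains 2; hence R2C2 = 4.
4 is placed in row 2, so R2C3 = 1.
The 4 cells of cage b must have sum 13; hence R3C2 = 2.
Column 3 now contains 1, leaving R4C3 = 4.
4 is placed in row 4, leaving R4C4 = 1.
2 is placed in row 3, leaving R3C1 = 1.
1 is placed in column 4, which forces R3C4 = 4.
1 is placed in row 4, which forces R4C1 = 2.
Filled in: 4 1 2 3 / 3 4 1 2 / 1 2 3 4 / 2 3 4 1.

2 3 4 1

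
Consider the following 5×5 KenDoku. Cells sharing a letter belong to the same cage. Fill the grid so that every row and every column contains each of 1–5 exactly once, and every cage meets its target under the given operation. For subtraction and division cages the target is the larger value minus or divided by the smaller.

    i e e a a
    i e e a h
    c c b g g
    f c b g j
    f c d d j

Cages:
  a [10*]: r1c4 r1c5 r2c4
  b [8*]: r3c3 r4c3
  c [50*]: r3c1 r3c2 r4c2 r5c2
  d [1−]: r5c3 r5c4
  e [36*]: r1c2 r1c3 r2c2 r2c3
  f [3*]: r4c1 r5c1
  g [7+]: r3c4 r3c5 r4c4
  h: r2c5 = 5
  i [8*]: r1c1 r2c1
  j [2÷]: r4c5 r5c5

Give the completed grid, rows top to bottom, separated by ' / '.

2 4 3 5 1 / 4 3 1 2 5 / 5 2 4 1 3 / 1 5 2 3 4 / 3 1 5 4 2

Cage h is given, leaving r2c5 = 5.
Cage c has product 50; hence r3c1 = 5.
The 3 cells of cage a must have product 10; hence r1c4 = 5.
Row 4 needs a 5, and only r4c2 is open for it.
The only place for 5 in row 5 is r5c3.
Cage d's pair has difference 1, leaving r5c4 = 4.
In row 5, 3 can only go at r5c1, so r5c1 = 3.
3 is placed in column 1, so r4c1 = 1.
The only place for 3 in row 4 is r4c4.
3 is placed in column 4, so r3c4 = 1.
The 3 cells of cage g must have sum 7, which forces r3c5 = 3.
The 3 cells of cage a must have product 10, so r1c5 = 1.
Column 4 now contains 1, which forces r2c4 = 2.
1 is placed in row 3; hence r3c2 = 2.
2 is placed in row 3, which forces r3c3 = 4.
Column 3 already has 4, leaving r4c3 = 2.
Row 4 already has 2, leaving r4c5 = 4.
Cage c has product 50; hence r5c2 = 1.
Column 5 now contains 1; hence r5c5 = 2.
Cage i needs two cells with product 8, which forces r1c1 = 2.
The 4 cells of cage e must have product 36, which forces r1c2 = 4.
Column 3 now contains 2, so r1c3 = 3.
Row 2 now contains 2, leaving r2c1 = 4.
Cage e has product 36, which forces r2c2 = 3.
Cage e needs product 36, leaving r2c3 = 1.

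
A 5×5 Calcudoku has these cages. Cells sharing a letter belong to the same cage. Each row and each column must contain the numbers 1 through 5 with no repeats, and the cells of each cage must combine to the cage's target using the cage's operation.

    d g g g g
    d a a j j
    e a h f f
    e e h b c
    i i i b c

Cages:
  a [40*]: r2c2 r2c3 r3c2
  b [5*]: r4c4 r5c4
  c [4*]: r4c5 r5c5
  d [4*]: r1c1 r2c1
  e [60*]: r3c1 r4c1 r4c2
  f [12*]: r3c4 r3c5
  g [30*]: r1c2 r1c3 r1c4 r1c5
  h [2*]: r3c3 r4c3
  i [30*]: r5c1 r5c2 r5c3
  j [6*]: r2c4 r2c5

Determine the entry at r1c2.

1

In row 1, 4 can only go at r1c1, so r1c1 = 4.
Column 1 already has 4, which forces r2c1 = 1.
Cage e needs product 60; hence r4c2 = 4.
Row 4 now contains 4, so r4c5 = 1.
Column 5 already has 1; hence r5c5 = 4.
Cage a has product 40, which forces r2c3 = 4.
The two cells of cage h must have product 2, leaving r3c3 = 1.
Cage f needs two cells with product 12, leaving r3c4 = 4.
4 is placed in column 5, so r3c5 = 3.
Row 4 already has 1, so r4c3 = 2.
Row 4 already has 1; hence r4c4 = 5.
Cage b needs two cells with product 5, so r5c4 = 1.
Cage g has product 30; hence r1c2 = 1.
Cage j needs two cells with product 6; hence r2c4 = 3.
Column 5 already has 3, which forces r2c5 = 2.
3 is placed in row 3, leaving r3c1 = 5.
Row 3 now contains 5, so r3c2 = 2.
Row 4 now contains 5; hence r4c1 = 3.
Column 1 already has 3, leaving r5c1 = 2.
Cage g has product 30, which forces r1c3 = 3.
Column 4 already has 3, leaving r1c4 = 2.
2 is placed in column 5; hence r1c5 = 5.
2 is placed in row 2; hence r2c2 = 5.
Column 2 already has 5, leaving r5c2 = 3.
3 is placed in column 3; hence r5c3 = 5.
The full grid is 4 1 3 2 5 / 1 5 4 3 2 / 5 2 1 4 3 / 3 4 2 5 1 / 2 3 5 1 4.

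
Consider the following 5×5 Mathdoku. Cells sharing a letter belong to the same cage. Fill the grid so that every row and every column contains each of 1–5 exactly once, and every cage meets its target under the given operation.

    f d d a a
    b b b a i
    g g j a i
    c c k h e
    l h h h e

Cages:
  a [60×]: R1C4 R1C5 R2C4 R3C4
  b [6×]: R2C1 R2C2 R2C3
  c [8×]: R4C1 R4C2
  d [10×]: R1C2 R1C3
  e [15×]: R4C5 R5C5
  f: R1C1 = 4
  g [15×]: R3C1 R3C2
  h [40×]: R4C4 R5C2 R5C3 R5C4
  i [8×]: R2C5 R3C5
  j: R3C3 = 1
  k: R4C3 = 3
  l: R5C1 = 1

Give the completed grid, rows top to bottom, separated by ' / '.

4 2 5 3 1 / 3 1 2 5 4 / 5 3 1 4 2 / 2 4 3 1 5 / 1 5 4 2 3

Cage f is a single given cell, which forces R1C1 = 4.
Cage j is a single given cell, leaving R3C3 = 1.
Column 1 now contains 4; hence R4C1 = 2.
Row 4 already has 2, leaving R4C2 = 4.
Cage k is a single given cell, so R4C3 = 3.
Row 4 now contains 3, leaving R4C5 = 5.
Cage l is given, which forces R5C1 = 1.
Column 5 now contains 5, leaving R5C5 = 3.
Column 1 already has 1, leaving R2C1 = 3.
The 3 cells of cage b must have product 6; hence R2C2 = 1.
Column 3 already has 3; hence R2C3 = 2.
Row 2 already has 2; hence R2C5 = 4.
Column 1 now contains 3, which forces R3C1 = 5.
Row 3 now contains 5, so R3C2 = 3.
Column 5 now contains 4, which forces R3C5 = 2.
Row 4 now contains 5, so R4C4 = 1.
Cage d needs two cells with product 10, so R1C2 = 2.
Column 3 already has 2; hence R1C3 = 5.
The 4 cells of cage a must have product 60, so R1C4 = 3.
2 is placed in column 5, so R1C5 = 1.
4 is placed in row 2, so R2C4 = 5.
Row 3 already has 2, leaving R3C4 = 4.
Column 2 already has 2; hence R5C2 = 5.
Column 3 already has 5, which forces R5C3 = 4.
Column 4 already has 4; hence R5C4 = 2.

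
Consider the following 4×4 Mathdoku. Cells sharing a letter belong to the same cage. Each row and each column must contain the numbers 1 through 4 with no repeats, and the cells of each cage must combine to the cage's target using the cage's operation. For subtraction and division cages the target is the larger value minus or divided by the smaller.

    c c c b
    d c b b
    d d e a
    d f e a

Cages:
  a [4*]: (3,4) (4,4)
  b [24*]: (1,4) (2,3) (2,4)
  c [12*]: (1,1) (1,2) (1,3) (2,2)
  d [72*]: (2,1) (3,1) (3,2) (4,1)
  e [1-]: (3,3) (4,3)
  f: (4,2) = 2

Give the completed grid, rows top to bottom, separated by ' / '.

1 4 3 2 / 2 1 4 3 / 4 3 2 1 / 3 2 1 4

Cage d has product 72, so (3,2) = 3.
F is a freebie, so (4,2) = 2.
Cage c needs product 12, leaving (1,2) = 4.
Column 2 now contains 2, leaving (2,2) = 1.
The only place for 2 in row 1 is (1,4).
The only place for 2 in row 2 is (2,1).
Column 1 already has 2, which forces (3,1) = 4.
Row 3 already has 4, which forces (3,3) = 2.
Row 3 already has 4; hence (3,4) = 1.
The 4 cells of cage d must have product 72; hence (4,1) = 3.
Row 4 now contains 3; hence (4,3) = 1.
Column 4 now contains 1, which forces (4,4) = 4.
Column 1 already has 3, so (1,1) = 1.
Column 3 already has 1; hence (1,3) = 3.
Cage b needs product 24, so (2,3) = 4.
Column 4 now contains 4, leaving (2,4) = 3.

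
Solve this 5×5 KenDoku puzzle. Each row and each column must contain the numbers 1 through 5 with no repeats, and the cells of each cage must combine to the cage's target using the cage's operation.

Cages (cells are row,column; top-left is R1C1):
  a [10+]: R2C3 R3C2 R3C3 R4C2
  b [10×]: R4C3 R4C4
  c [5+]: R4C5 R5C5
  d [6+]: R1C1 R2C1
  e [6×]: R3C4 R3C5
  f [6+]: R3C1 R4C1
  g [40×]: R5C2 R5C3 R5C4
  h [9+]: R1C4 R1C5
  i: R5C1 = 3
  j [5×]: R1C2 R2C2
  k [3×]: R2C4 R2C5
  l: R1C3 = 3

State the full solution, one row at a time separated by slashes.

2 1 3 4 5 / 4 5 2 1 3 / 5 4 1 3 2 / 1 3 5 2 4 / 3 2 4 5 1

Cage l is a single given cell, which forces R1C3 = 3.
Cage i is given, so R5C1 = 3.
Row 1 needs a 2, and only R1C1 is open for it.
Cage d needs two cells with sum 6, which forces R2C1 = 4.
The only place for 1 in row 1 is R1C2.
1 is placed in column 2, which forces R2C2 = 5.
Row 2 needs a 2, and only R2C3 is open for it.
Cage a has sum 10; hence R3C3 = 1.
2 is placed in column 3, so R4C3 = 5.
Cage b needs two cells with product 10, so R4C4 = 2.
Column 3 already has 5, so R5C3 = 4.
4 is placed in row 5, leaving R5C4 = 5.
5 is placed in column 4; hence R1C4 = 4.
The two cells of cage h must have sum 9, leaving R1C5 = 5.
1 is placed in row 3, so R3C1 = 5.
Column 4 already has 2; hence R3C4 = 3.
The two cells of cage e must have product 6, so R3C5 = 2.
Row 4 already has 5, so R4C1 = 1.
4 is placed in row 5, so R5C2 = 2.
Column 5 already has 2, leaving R5C5 = 1.
Column 4 already has 3, so R2C4 = 1.
Column 5 already has 1, so R2C5 = 3.
3 is placed in row 3, so R3C2 = 4.
The 4 cells of cage a must have sum 10; hence R4C2 = 3.
The two cells of cage c must have sum 5; hence R4C5 = 4.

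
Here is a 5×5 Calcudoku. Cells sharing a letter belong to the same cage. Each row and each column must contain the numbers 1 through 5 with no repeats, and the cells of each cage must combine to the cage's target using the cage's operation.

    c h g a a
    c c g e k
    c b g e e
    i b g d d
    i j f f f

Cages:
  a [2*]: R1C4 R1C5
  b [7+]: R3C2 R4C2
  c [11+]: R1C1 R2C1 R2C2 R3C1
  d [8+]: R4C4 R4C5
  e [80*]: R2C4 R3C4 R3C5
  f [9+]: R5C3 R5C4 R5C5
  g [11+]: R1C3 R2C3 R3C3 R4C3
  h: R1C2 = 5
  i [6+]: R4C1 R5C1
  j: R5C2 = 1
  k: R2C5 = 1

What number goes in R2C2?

2

Cage h is given; hence R1C2 = 5.
The 3 cells of cage e must have product 80, so R2C4 = 4.
Cage k is given, so R2C5 = 1.
Cage e needs product 80, leaving R3C4 = 5.
Cage e has product 80; hence R3C5 = 4.
Column 4 already has 5, which forces R4C4 = 3.
Row 4 now contains 3, so R4C5 = 5.
Cage j is given, which forces R5C2 = 1.
Row 5 already has 1, so R5C4 = 2.
2 is placed in row 5, leaving R5C5 = 3.
Column 4 now contains 2; hence R1C4 = 1.
Column 5 already has 1, so R1C5 = 2.
The 4 cells of cage g must have sum 11, so R2C3 = 5.
Cage b's pair has sum 7; hence R3C2 = 3.
Cage b's pair has sum 7, leaving R4C2 = 4.
Cage f needs sum 9; hence R5C3 = 4.
Cage c needs sum 11, so R1C1 = 4.
Row 1 now contains 2, so R1C3 = 3.
Row 2 already has 5, which forces R2C1 = 3.
3 is placed in column 2, which forces R2C2 = 2.
Cage c needs sum 11, which forces R3C1 = 2.
2 is placed in row 3, leaving R3C3 = 1.
The two cells of cage i must have sum 6, leaving R4C1 = 1.
1 is placed in column 3; hence R4C3 = 2.
4 is placed in row 5, leaving R5C1 = 5.
Filled in: 4 5 3 1 2 / 3 2 5 4 1 / 2 3 1 5 4 / 1 4 2 3 5 / 5 1 4 2 3.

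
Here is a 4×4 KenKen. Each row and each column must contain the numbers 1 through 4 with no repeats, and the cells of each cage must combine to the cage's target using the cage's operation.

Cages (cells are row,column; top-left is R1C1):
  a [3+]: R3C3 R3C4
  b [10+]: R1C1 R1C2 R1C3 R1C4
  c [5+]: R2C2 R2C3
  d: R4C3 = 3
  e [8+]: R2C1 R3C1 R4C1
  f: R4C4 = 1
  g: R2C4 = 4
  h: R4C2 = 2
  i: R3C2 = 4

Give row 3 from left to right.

3 4 1 2

Cage g is given; hence R2C4 = 4.
Cage i is a single given cell, which forces R3C2 = 4.
Cage h is given, which forces R4C2 = 2.
Cage d is given, leaving R4C3 = 3.
Cage f is a single given cell, so R4C4 = 1.
Cage c's pair has sum 5, leaving R2C2 = 3.
Cage c's pair has sum 5, leaving R2C3 = 2.
Cage a's pair has sum 3, which forces R3C3 = 1.
1 is placed in column 4, so R3C4 = 2.
Row 4 now contains 1, which forces R4C1 = 4.
Cage b needs sum 10, so R1C1 = 2.
Column 2 already has 3, so R1C2 = 1.
1 is placed in column 3; hence R1C3 = 4.
Column 4 already has 2; hence R1C4 = 3.
Row 2 already has 3, so R2C1 = 1.
Row 3 already has 1, so R3C1 = 3.
Filled in: 2 1 4 3 / 1 3 2 4 / 3 4 1 2 / 4 2 3 1.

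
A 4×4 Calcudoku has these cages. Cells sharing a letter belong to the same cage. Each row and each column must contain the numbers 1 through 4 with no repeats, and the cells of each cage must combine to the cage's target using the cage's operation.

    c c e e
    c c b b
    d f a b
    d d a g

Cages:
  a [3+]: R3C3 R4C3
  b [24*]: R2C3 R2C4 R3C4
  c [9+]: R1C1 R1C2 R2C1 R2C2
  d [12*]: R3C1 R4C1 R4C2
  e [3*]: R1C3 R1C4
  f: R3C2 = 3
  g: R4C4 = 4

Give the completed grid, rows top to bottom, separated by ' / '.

Cage f is given, so R3C2 = 3.
Cage g is given, which forces R4C4 = 4.
Cage b has product 24, so R2C3 = 4.
Cage b has product 24, so R2C4 = 3.
4 is placed in column 4; hence R3C4 = 2.
The 3 cells of cage d must have product 12, so R4C1 = 3.
The two cells of cage e must have product 3, which forces R1C3 = 3.
Column 4 already has 3; hence R1C4 = 1.
2 is placed in row 3; hence R3C1 = 4.
2 is placed in row 3, so R3C3 = 1.
Cage d has product 12, so R4C2 = 1.
The two cells of cage a must have sum 3, which forces R4C3 = 2.
4 is placed in column 1, so R1C1 = 2.
Cage c has sum 9, so R1C2 = 4.
Cage c needs sum 9, which forces R2C1 = 1.
1 is placed in column 2, leaving R2C2 = 2.

2 4 3 1 / 1 2 4 3 / 4 3 1 2 / 3 1 2 4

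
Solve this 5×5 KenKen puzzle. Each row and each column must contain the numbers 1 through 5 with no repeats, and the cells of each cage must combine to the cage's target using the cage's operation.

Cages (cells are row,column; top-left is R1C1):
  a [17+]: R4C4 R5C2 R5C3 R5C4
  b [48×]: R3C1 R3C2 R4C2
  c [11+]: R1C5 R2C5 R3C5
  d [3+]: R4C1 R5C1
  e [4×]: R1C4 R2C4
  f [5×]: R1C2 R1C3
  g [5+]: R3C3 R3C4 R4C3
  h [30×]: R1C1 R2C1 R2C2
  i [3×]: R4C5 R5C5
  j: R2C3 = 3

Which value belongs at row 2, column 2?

J is a freebie, so R2C3 = 3.
Cage b has product 48, leaving R3C1 = 4.
Cage b needs product 48; hence R3C2 = 3.
Column 3 now contains 3, so R3C3 = 1.
1 is placed in row 3, so R3C4 = 2.
Row 3 now contains 2; hence R3C5 = 5.
The 3 cells of cage b must have product 48; hence R4C2 = 4.
Column 3 now contains 1; hence R4C3 = 2.
Cage a has sum 17; hence R4C4 = 5.
Column 2 now contains 4, so R5C2 = 5.
5 is placed in row 5, leaving R5C3 = 4.
4 is placed in row 5, leaving R5C4 = 3.
3 is placed in row 5; hence R5C5 = 1.
The 3 cells of cage h must have product 30, leaving R1C1 = 3.
5 is placed in column 2, which forces R1C2 = 1.
Column 3 now contains 1, leaving R1C3 = 5.
1 is placed in row 1, which forces R1C4 = 4.
Row 1 already has 4, leaving R1C5 = 2.
Cage h needs product 30, leaving R2C1 = 5.
5 is placed in column 2, which forces R2C2 = 2.
4 is placed in column 4, which forces R2C4 = 1.
Column 5 already has 2, so R2C5 = 4.
Row 4 already has 2, which forces R4C1 = 1.
1 is placed in column 5, which forces R4C5 = 3.
Row 5 now contains 1, so R5C1 = 2.
The full grid is 3 1 5 4 2 / 5 2 3 1 4 / 4 3 1 2 5 / 1 4 2 5 3 / 2 5 4 3 1.

2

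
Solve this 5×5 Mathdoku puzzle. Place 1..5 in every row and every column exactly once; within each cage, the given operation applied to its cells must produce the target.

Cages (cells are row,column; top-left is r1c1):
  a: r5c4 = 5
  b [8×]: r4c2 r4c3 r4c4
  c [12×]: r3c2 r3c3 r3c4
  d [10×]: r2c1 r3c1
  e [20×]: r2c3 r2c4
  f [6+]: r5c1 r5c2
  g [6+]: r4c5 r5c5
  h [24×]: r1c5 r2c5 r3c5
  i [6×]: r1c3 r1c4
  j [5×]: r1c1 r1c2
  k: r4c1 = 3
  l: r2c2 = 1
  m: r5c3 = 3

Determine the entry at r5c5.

L is a freebie; hence r2c2 = 1.
Cage k is a single given cell, which forces r4c1 = 3.
Cage m is a single given cell, so r5c3 = 3.
A is a freebie, leaving r5c4 = 5.
Cage j needs two cells with product 5, which forces r1c1 = 1.
Column 2 already has 1, so r1c2 = 5.
Column 3 now contains 3, so r1c3 = 2.
Cage i needs two cells with product 6, so r1c4 = 3.
3 is placed in row 1, so r1c5 = 4.
Cage e's pair has product 20, so r2c3 = 5.
Column 4 now contains 5, so r2c4 = 4.
Column 4 now contains 4, so r3c4 = 1.
1 is placed in column 4, so r4c4 = 2.
Row 4 already has 2, leaving r4c5 = 5.
5 is placed in row 2, so r2c1 = 2.
Row 2 now contains 2; hence r2c5 = 3.
The two cells of cage d must have product 10, leaving r3c1 = 5.
The 3 cells of cage c must have product 12, so r3c2 = 3.
Row 3 already has 1, so r3c3 = 4.
Column 5 already has 3, so r3c5 = 2.
Row 4 already has 2; hence r4c2 = 4.
Cage b needs product 8; hence r4c3 = 1.
Column 1 already has 2; hence r5c1 = 4.
4 is placed in column 2; hence r5c2 = 2.
Cage g needs two cells with sum 6; hence r5c5 = 1.
Filled in: 1 5 2 3 4 / 2 1 5 4 3 / 5 3 4 1 2 / 3 4 1 2 5 / 4 2 3 5 1.

1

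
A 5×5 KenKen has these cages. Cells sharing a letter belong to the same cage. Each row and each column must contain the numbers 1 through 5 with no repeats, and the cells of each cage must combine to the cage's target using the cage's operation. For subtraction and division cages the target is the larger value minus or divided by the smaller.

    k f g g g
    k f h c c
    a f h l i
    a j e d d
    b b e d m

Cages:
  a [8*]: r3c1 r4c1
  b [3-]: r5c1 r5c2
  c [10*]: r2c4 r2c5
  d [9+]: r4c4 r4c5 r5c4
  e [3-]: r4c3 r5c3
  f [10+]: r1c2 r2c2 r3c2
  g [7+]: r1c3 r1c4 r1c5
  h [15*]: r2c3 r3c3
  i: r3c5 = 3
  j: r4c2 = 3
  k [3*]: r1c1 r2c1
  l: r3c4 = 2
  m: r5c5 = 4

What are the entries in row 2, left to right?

Cage l is given, so r3c4 = 2.
I is a freebie, leaving r3c5 = 3.
J is a freebie, so r4c2 = 3.
M is a freebie, which forces r5c5 = 4.
Cage h's pair has product 15, so r2c3 = 3.
Column 4 already has 2, so r2c4 = 5.
Cage c needs two cells with product 10, so r2c5 = 2.
Row 3 already has 2; hence r3c1 = 4.
3 is placed in row 3, so r3c3 = 5.
Cage a needs two cells with product 8, so r4c1 = 2.
Row 4 now contains 2, leaving r4c3 = 4.
4 is placed in row 4, which forces r4c4 = 1.
Row 4 now contains 1; hence r4c5 = 5.
Column 1 now contains 2, so r5c1 = 5.
5 is placed in row 5, leaving r5c2 = 2.
2 is placed in row 5; hence r5c3 = 1.
Cage d needs sum 9, leaving r5c4 = 3.
Cage k's pair has product 3, so r1c1 = 3.
Cage f needs sum 10, which forces r1c2 = 5.
Column 3 already has 1, so r1c3 = 2.
Column 4 now contains 1, so r1c4 = 4.
Column 5 now contains 2, leaving r1c5 = 1.
Row 2 now contains 3, which forces r2c1 = 1.
The 3 cells of cage f must have sum 10, leaving r2c2 = 4.
Row 3 already has 5, which forces r3c2 = 1.
Filled in: 3 5 2 4 1 / 1 4 3 5 2 / 4 1 5 2 3 / 2 3 4 1 5 / 5 2 1 3 4.

1 4 3 5 2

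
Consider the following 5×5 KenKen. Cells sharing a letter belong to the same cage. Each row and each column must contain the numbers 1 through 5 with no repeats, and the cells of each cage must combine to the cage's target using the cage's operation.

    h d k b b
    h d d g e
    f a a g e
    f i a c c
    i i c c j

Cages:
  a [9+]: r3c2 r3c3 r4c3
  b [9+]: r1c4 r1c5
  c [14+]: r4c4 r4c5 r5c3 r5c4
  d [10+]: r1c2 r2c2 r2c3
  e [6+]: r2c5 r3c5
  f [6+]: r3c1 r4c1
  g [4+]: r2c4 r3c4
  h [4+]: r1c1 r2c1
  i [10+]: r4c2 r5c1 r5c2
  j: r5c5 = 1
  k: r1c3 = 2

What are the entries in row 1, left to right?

Cage k is given; hence r1c3 = 2.
J is a freebie, leaving r5c5 = 1.
In column 5, 3 can only go at r4c5, so r4c5 = 3.
The only place for 5 in column 5 is r1c5.
Row 1 already has 5, leaving r1c4 = 4.
Cage c needs sum 14, so r5c3 = 4.
The only place for 5 in row 2 is r2c3.
Cage a needs sum 9; hence r3c2 = 5.
Cage a needs sum 9, leaving r3c3 = 3.
3 is placed in row 3, leaving r3c4 = 1.
5 is placed in column 2, so r4c2 = 2.
5 is placed in column 3, so r4c3 = 1.
Row 4 now contains 2, which forces r4c4 = 5.
Column 2 already has 2, which forces r5c2 = 3.
Column 4 already has 5, leaving r5c4 = 2.
Column 2 already has 3; hence r1c2 = 1.
Column 2 already has 2, which forces r2c2 = 4.
1 is placed in column 4, which forces r2c4 = 3.
Row 2 now contains 4; hence r2c5 = 2.
Cage f's pair has sum 6; hence r3c1 = 2.
Column 5 already has 2, leaving r3c5 = 4.
Row 4 already has 5; hence r4c1 = 4.
2 is placed in row 5, so r5c1 = 5.
Row 1 already has 1; hence r1c1 = 3.
Row 2 now contains 3; hence r2c1 = 1.
Filled in: 3 1 2 4 5 / 1 4 5 3 2 / 2 5 3 1 4 / 4 2 1 5 3 / 5 3 4 2 1.

3 1 2 4 5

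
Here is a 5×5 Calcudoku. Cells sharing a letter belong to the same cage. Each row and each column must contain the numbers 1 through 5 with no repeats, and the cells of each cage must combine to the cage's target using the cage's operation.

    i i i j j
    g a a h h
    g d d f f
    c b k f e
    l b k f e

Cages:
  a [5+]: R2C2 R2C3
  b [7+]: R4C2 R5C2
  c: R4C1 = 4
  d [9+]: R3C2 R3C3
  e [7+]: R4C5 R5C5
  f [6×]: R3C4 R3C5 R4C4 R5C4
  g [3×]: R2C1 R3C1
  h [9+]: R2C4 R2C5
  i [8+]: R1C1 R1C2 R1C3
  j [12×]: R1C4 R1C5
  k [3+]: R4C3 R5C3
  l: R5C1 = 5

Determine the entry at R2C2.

Cage f has product 6; hence R3C5 = 1.
Cage c is given; hence R4C1 = 4.
Cage l is a single given cell, leaving R5C1 = 5.
Cage g's pair has product 3, which forces R2C1 = 1.
Row 3 already has 1, which forces R3C1 = 3.
3 is placed in row 3; hence R3C4 = 2.
Column 1 now contains 3, so R1C1 = 2.
The only place for 2 in row 4 is R4C3.
Cage a needs two cells with sum 5, which forces R2C2 = 2.
2 is placed in column 3, so R2C3 = 3.
2 is placed in column 2; hence R5C2 = 4.
2 is placed in column 3, so R5C3 = 1.
Row 5 already has 1, which forces R5C4 = 3.
Row 5 now contains 4; hence R5C5 = 2.
Cage i has sum 8; hence R1C2 = 1.
1 is placed in column 3; hence R1C3 = 5.
Column 4 now contains 3, so R1C4 = 4.
Cage j needs two cells with product 12, which forces R1C5 = 3.
Column 4 already has 4, so R2C4 = 5.
5 is placed in row 2, which forces R2C5 = 4.
4 is placed in column 2, leaving R3C2 = 5.
Cage d's pair has sum 9, so R3C3 = 4.
Cage b needs two cells with sum 7, leaving R4C2 = 3.
Column 4 now contains 3; hence R4C4 = 1.
Cage e needs two cells with sum 7, so R4C5 = 5.
The full grid is 2 1 5 4 3 / 1 2 3 5 4 / 3 5 4 2 1 / 4 3 2 1 5 / 5 4 1 3 2.

2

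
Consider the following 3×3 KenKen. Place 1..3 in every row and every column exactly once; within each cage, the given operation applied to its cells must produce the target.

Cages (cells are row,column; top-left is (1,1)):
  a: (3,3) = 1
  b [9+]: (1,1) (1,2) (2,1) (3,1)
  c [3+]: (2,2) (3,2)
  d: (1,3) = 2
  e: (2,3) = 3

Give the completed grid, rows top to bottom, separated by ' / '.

Cage b has sum 9; hence (1,2) = 3.
Cage d is given, which forces (1,3) = 2.
Cage e is a single given cell, leaving (2,3) = 3.
A is a freebie, leaving (3,3) = 1.
Row 1 already has 2, so (1,1) = 1.
Cage b needs sum 9, so (2,1) = 2.
Cage c's pair has sum 3, leaving (2,2) = 1.
Cage b needs sum 9; hence (3,1) = 3.
Row 3 now contains 1; hence (3,2) = 2.

1 3 2 / 2 1 3 / 3 2 1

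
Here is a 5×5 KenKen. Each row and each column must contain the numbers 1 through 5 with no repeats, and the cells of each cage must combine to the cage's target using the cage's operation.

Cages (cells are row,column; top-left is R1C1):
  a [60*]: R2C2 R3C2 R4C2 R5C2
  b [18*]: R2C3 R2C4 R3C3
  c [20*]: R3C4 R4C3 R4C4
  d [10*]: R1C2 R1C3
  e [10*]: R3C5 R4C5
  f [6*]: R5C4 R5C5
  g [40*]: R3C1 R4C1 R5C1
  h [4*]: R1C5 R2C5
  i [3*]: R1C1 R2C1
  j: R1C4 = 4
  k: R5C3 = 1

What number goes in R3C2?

J is a freebie, leaving R1C4 = 4.
Row 1 already has 4; hence R1C5 = 1.
Cage b has product 18, so R2C3 = 2.
The 3 cells of cage b must have product 18; hence R2C4 = 3.
1 is placed in column 5, which forces R2C5 = 4.
Cage b has product 18, so R3C3 = 3.
K is a freebie, leaving R5C3 = 1.
Column 4 already has 3, which forces R5C4 = 2.
2 is placed in row 5, so R5C5 = 3.
Row 1 already has 1; hence R1C1 = 3.
The two cells of cage d must have product 10, leaving R1C2 = 2.
Column 3 now contains 2, leaving R1C3 = 5.
Row 2 now contains 3, so R2C1 = 1.
Row 2 now contains 1, which forces R2C2 = 5.
Cage a has product 60, leaving R4C2 = 3.
Cage c needs product 20, leaving R4C3 = 4.
5 is placed in column 2, leaving R5C2 = 4.
Cage g needs product 40; hence R3C1 = 4.
4 is placed in column 2, leaving R3C2 = 1.
Row 3 already has 1, so R3C4 = 5.
5 is placed in row 3, leaving R3C5 = 2.
Cage g has product 40, so R4C1 = 2.
Column 4 already has 5; hence R4C4 = 1.
2 is placed in column 5, which forces R4C5 = 5.
4 is placed in row 5, so R5C1 = 5.
Completed grid: 3 2 5 4 1 / 1 5 2 3 4 / 4 1 3 5 2 / 2 3 4 1 5 / 5 4 1 2 3.

1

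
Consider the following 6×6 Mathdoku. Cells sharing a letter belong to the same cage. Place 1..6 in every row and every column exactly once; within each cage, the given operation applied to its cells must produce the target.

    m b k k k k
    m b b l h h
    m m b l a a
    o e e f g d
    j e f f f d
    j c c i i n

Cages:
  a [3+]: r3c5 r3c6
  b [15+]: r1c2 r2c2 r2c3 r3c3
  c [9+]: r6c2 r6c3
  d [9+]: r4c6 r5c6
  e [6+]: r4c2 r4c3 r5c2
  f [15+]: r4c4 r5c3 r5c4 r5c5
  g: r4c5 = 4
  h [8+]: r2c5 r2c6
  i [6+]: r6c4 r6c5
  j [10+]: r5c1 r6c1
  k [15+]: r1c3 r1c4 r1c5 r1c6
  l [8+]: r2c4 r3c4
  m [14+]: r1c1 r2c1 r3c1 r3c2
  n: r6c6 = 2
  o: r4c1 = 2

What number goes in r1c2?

1

Cage o is a single given cell, which forces r4c1 = 2.
G is a freebie; hence r4c5 = 4.
Cage n is a single given cell; hence r6c6 = 2.
Cage a needs two cells with sum 3, which forces r3c5 = 2.
Column 6 already has 2, so r3c6 = 1.
Cage e has sum 6, leaving r5c2 = 2.
The pair r2c5/r2c6 in row 2 holds {3, 5}; hence r2c4 = 2.
Cage l needs two cells with sum 8; hence r3c4 = 6.
Column 4 already has 6, which forces r4c4 = 5.
5 is placed in row 4, leaving r4c6 = 6.
Column 4 already has 5, leaving r6c4 = 1.
Row 6 now contains 1, leaving r6c5 = 5.
5 is placed in column 5, leaving r2c5 = 3.
The two cells of cage h must have sum 8, which forces r2c6 = 5.
The two cells of cage d must have sum 9; hence r5c6 = 3.
The 4 cells of cage k must have sum 15, so r1c3 = 2.
Cage k has sum 15, so r1c4 = 3.
The 4 cells of cage k must have sum 15, leaving r1c5 = 6.
3 is placed in column 6, leaving r1c6 = 4.
Cage f has sum 15; hence r5c3 = 5.
Row 5 already has 3, which forces r5c4 = 4.
The 4 cells of cage f must have sum 15, so r5c5 = 1.
Row 5 already has 4; hence r5c1 = 6.
The two cells of cage j must have sum 10; hence r6c1 = 4.
The 4 cells of cage m must have sum 14, leaving r1c1 = 5.
Row 1 now contains 5, leaving r1c2 = 1.
Column 1 already has 4; hence r2c1 = 1.
1 is placed in row 2, so r2c3 = 6.
The 4 cells of cage m must have sum 14, which forces r3c1 = 3.
Cage m needs sum 14, so r3c2 = 5.
3 is placed in row 3, so r3c3 = 4.
Column 2 now contains 1; hence r4c2 = 3.
Row 4 now contains 3, so r4c3 = 1.
Column 2 now contains 3, leaving r6c2 = 6.
Column 3 already has 6; hence r6c3 = 3.
Row 2 already has 6, which forces r2c2 = 4.
Completed grid: 5 1 2 3 6 4 / 1 4 6 2 3 5 / 3 5 4 6 2 1 / 2 3 1 5 4 6 / 6 2 5 4 1 3 / 4 6 3 1 5 2.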